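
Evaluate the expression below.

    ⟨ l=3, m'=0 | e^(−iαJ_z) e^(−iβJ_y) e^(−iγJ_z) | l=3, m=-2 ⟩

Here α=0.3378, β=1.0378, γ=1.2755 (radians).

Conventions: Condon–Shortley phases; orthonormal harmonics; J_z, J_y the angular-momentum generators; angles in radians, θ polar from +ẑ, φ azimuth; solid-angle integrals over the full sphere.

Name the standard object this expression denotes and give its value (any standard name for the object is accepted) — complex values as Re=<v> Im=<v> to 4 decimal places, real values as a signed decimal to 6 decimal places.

Wigner D-matrix element, Re=-0.4287 Im=0.2874

This is a Wigner D-matrix element — the rotation-matrix element ⟨l m'| R(α,β,γ) |l m⟩ in the angular-momentum basis.
First d^3_{0,-2}(β=1.0378), then the phase factors e^{-i(0)α} and e^{-i(-2)γ}:
With c≡cos(β/2)=0.868365 and s≡sin(β/2)=0.495925, N=[6·6·1·120]^{1/2}=65.726707
The bounds max(0,m−m')=0 and min(l+m,l−m')=1 give 2 terms
  k=0: (−1)^2·65.7267/(12)·0.8684^4·0.4959^2 = +0.765954
  k=1: (−1)^3·65.7267/(12)·0.8684^2·0.4959^4 = -0.249822
d^3_{0,-2}(1.0378) = +0.765954 -0.249822 = +0.516132
Phases: e^{-i·(0)·0.3378}=+1.000000+0.000000i, e^{-i·(-2)·1.2755}=-0.830611+0.556853i ⇒ D=-0.428705+0.287410i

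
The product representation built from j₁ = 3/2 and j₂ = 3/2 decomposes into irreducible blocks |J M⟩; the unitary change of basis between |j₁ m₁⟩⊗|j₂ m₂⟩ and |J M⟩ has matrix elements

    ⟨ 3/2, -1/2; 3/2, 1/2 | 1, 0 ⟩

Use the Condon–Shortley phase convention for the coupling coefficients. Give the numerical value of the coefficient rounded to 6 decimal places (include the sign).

-0.223607  (= −√(1/20))

√[3·2!1!1!/5! · 1!2!2!1!1!1!] = √(1/5)
  +(−1)^1/∏(1,1,1,1,0,0)! = -1  (running -1)
  +(−1)^2/∏(2,0,0,0,1,1)! = 1/2  (running -1/2)
⟨..|..⟩ = √(1/5)·(-1/2) = -0.223607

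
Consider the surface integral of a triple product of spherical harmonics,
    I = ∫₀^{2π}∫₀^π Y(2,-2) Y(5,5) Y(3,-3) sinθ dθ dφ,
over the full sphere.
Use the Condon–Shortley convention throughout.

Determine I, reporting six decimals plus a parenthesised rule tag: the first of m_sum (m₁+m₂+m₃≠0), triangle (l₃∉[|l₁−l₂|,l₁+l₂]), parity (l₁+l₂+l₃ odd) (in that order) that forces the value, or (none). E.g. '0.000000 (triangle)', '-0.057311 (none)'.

-0.347235 (none)

Checks pass: Σm=0; 10 even; l₃=3∈[3,7].
(2·2+1)(2·5+1)(2·3+1) = 385
Δ: 4! 0! 6! / 11! → 1/2310
sum: t=2:+1/144 = 1/144
3j²(2 5 3; 0 0 0) = Δ·Π!·Σ² = 10/231  (sign -1)
sum: t=4:+1/17280 = 1/17280
3j²(2 5 3; -2 5 -3) = Δ·Π!·Σ² = 1/11  (sign +1)
combine: 4πI² = 385·10/231·1/11 = 50/33
take √, sign -1: I = -0.34723469
No selection rule forces the value: the integral is nonzero (none).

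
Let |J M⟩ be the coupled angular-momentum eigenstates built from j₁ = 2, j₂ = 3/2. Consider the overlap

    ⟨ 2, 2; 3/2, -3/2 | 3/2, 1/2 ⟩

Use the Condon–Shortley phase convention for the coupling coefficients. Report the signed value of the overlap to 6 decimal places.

+0.632456  (= +√(2/5))

√[4·2!2!1!/6! · 4!0!0!3!2!1!] = √(32/5)
  +(−1)^0/∏(0,2,0,0,2,1)! = 1/4  (running 1/4)
⟨..|..⟩ = √(32/5)·(1/4) = +0.632456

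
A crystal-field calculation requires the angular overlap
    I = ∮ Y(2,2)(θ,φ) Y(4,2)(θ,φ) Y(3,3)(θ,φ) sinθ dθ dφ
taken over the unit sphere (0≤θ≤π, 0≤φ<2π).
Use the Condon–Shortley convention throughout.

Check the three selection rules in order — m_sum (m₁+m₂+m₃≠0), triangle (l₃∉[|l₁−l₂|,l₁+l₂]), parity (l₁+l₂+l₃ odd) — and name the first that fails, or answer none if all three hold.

azimuthal sum: 2 + 2 + 3 = 7  ✗
2 ≤ 3 ≤ 6 (triangle on l)
L = 2 + 4 + 3 = 9 (odd)

m_sum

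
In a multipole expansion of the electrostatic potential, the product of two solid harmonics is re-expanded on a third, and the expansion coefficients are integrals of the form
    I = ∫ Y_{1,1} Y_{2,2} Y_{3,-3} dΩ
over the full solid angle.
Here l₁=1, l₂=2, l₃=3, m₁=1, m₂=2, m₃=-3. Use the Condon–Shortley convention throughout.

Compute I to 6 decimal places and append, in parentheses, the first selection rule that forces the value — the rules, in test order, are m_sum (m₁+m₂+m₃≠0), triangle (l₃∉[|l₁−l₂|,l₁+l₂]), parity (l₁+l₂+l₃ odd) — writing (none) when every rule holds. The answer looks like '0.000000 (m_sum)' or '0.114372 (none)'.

-0.319865 (none)

Checks pass: Σm=0; 6 even; l₃=3∈[1,3].
(2·1+1)(2·2+1)(2·3+1) = 105
Δ: 0! 2! 4! / 7! → 1/105
sum: t=0:+1/4 = 1/4
3j²(1 2 3; 0 0 0) = Δ·Π!·Σ² = 3/35  (sign -1)
sum: t=0:+1/48 = 1/48
3j²(1 2 3; 1 2 -3) = Δ·Π!·Σ² = 1/7  (sign +1)
combine: 4πI² = 105·3/35·1/7 = 9/7
take √, sign -1: I = -0.31986543
No selection rule forces the value: the integral is nonzero (none).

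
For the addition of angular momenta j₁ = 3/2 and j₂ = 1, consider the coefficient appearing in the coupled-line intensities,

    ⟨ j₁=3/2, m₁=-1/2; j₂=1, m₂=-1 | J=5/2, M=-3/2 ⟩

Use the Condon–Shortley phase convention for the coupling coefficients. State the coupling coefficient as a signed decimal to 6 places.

j₁+j₂−J=0  J+j₁−j₂=3  J−j₁+j₂=2  j₁+j₂+J+1=6
(j₁±m₁, j₂±m₂, J±M) = (1,2,0,2,1,4)
P² = 48/5
sum k=0..0:
  [0] +1/4 = 1/4
S = 1/4
C² = P²·S² = 3/5 ; C = +0.774597

+√(3/5) ≈ +0.774597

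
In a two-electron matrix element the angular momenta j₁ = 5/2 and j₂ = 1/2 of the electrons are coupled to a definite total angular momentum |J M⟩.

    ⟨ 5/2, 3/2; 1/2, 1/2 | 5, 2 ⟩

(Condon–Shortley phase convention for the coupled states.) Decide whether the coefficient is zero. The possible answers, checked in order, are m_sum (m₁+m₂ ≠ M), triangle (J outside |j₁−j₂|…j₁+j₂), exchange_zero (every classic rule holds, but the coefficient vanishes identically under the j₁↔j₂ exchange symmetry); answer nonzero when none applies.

triangle

m-sum: m₁+m₂ = 3/2+1/2 = 2, M = 2  ✓
triangle: need |j₁−j₂| ≤ J ≤ j₁+j₂, i.e. J ∈ [2, 3]; J = 5 is outside ✗ ⇒ coefficient is 0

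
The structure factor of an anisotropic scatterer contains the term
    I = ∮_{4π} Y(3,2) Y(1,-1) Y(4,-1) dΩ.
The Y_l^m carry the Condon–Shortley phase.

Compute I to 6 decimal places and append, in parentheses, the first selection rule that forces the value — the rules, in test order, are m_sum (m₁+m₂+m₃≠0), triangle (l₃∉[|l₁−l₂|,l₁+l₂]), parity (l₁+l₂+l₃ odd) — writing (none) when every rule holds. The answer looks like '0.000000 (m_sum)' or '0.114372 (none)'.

-0.106622 (none)

Rules hold: Σm=0, L=8 even, 2≤4≤4.
N = 7·3·9 = 189
Δ = 0!·6!·2!/9! = 1/252
Racah Σ t=0..0: t=0:+1/36 = 1/36
⇒ 3j(3 1 4; 0 0 0)² = 4/63, sgn +1
Racah Σ t=0..0: t=0:+1/240 = 1/240
⇒ 3j(3 1 4; 2 -1 -1)² = 1/84, sgn -1
4πI² = N·(3j₀)²·(3jₘ)² = 1/7
I = -1·√(0.142857/4π) = -0.10662181
No selection rule forces the value: the integral is nonzero (none).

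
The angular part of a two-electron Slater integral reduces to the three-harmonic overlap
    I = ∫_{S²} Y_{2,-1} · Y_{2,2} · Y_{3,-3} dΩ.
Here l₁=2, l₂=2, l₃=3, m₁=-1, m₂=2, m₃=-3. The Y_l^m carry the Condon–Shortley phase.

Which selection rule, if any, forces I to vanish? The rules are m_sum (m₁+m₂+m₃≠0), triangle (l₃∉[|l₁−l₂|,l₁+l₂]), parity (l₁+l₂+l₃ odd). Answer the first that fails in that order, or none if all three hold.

m_sum

m₁+m₂+m₃ = -1 + 2 − 3 = -2  ✗
triangle: |2−2|=0 ≤ l₃=3 ≤ 2+2=4
parity: l₁+l₂+l₃ = 7 is odd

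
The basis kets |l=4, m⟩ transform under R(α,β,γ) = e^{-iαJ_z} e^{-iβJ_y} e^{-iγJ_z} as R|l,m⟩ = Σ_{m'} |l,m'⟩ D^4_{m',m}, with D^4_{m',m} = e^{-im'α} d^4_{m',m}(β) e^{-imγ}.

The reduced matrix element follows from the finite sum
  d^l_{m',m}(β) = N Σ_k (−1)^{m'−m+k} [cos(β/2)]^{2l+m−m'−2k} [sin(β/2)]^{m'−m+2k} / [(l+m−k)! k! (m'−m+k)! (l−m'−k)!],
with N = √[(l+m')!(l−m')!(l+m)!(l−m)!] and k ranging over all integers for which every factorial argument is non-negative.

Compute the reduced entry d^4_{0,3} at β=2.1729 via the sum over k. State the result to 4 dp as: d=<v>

d^4_{0,3}(β=2.1729) via the finite sum:
c=cos(2.172900/2)=0.465630, s=sin(2.172900/2)=0.884980; N=√[24·24·5040·1]=1703.830978
k∈{3,4} keeps every argument non-negative
  k=3: (−1)^0·1703.8310/(144)·0.4656^5·0.8850^3 = +0.179502
  k=4: (−1)^1·1703.8310/(144)·0.4656^3·0.8850^5 = -0.648415
d^4_{0,3}(2.1729) = +0.179502 -0.648415 = -0.468913

d=-0.4689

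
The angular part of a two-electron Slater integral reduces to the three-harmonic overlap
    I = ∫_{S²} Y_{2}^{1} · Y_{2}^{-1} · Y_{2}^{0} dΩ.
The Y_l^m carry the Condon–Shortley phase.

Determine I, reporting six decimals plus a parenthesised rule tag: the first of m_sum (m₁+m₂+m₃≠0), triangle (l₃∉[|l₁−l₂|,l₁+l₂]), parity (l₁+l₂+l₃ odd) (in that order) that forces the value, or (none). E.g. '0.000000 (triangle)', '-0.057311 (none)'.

-0.090112 (none)

Checks pass: Σm=0; 6 even; l₃=2∈[0,4].
(2·2+1)(2·2+1)(2·2+1) = 125
Δ: 2! 2! 2! / 7! → 1/630
sum: t=0:+1/8 t=1:−1/1 t=2:+1/8 = -3/4
3j²(2 2 2; 0 0 0) = Δ·Π!·Σ² = 2/35  (sign -1)
sum: t=0:+1/2 t=1:−1/4 = 1/4
3j²(2 2 2; 1 -1 0) = Δ·Π!·Σ² = 1/70  (sign +1)
combine: 4πI² = 125·2/35·1/70 = 5/49
take √, sign -1: I = -0.09011188
No selection rule forces the value: the integral is nonzero (none).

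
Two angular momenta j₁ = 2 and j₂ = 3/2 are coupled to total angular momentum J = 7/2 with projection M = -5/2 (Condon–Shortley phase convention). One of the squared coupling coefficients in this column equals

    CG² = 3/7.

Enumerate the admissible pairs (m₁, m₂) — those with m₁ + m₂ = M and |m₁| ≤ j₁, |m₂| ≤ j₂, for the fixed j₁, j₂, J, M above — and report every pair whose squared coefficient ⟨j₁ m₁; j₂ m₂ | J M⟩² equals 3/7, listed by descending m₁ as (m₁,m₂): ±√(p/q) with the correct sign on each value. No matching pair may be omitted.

Admissible pairs with m₁+m₂ = M = -5/2: (-2,-1/2), (-1,-3/2)
  (m₁,m₂)=(-1,-3/2): CG² = 4/7, CG = +√(4/7)
  (m₁,m₂)=(-2,-1/2): CG² = 3/7, CG = +√(3/7)   ← matches the target
Pairs with CG² = 3/7: (-2,-1/2): +√(3/7)

(-2,-1/2): +√(3/7)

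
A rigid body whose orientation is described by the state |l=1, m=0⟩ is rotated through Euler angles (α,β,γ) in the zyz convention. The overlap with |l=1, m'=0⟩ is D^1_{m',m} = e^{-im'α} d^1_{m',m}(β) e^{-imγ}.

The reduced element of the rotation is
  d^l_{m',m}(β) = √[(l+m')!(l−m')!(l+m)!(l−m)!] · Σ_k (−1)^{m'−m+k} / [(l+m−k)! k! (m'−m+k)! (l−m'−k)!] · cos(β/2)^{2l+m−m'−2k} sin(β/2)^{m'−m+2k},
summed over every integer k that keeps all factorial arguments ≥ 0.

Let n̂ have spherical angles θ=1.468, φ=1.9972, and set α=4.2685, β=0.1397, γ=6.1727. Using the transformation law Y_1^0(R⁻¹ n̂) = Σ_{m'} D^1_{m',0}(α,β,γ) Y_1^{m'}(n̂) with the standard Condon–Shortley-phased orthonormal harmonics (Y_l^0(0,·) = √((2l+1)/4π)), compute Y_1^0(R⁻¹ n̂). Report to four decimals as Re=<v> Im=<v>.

Need the full column D^1_{m',0} for m'=−1..1 at α=4.2685, β=0.1397, γ=6.1727.
cos(β/2)=0.997561, sin(β/2)=0.069793
d^1_{-1,0}: single k=1 term ⇒ +0.098462;  D = -0.042285-0.088920i
d^1_{0,0}: k∈[0..1] ⇒ +0.995129 -0.004871 = +0.990258;  D = +0.990258+0.000000i
d^1_{1,0}: single k=0 term ⇒ -0.098462;  D = +0.042285-0.088920i
Y_1^{m'}(θ=1.468,φ=1.9972) and Σ D·Y over m':
  (-0.0423-0.0889i)·(-0.1421-0.3129i)  (+0.9903+0.0000i)·(+0.0501+0.0000i)  (+0.0423-0.0889i)·(+0.1421-0.3129i)
Y_1^0(R⁻¹ n̂) = +0.006025+0.000000i

Re=0.0060 Im=0.0000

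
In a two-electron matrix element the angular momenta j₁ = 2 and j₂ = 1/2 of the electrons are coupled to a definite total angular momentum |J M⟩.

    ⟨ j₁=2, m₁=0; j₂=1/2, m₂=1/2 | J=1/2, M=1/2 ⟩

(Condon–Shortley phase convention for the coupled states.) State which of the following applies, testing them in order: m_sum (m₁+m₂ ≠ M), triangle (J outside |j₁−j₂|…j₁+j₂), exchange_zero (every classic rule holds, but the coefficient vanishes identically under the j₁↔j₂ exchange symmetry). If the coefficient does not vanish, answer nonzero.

m-sum: m₁+m₂ = 0+1/2 = 1/2, M = 1/2  ✓
triangle: need |j₁−j₂| ≤ J ≤ j₁+j₂, i.e. J ∈ [3/2, 5/2]; J = 1/2 is outside ✗ ⇒ coefficient is 0

triangle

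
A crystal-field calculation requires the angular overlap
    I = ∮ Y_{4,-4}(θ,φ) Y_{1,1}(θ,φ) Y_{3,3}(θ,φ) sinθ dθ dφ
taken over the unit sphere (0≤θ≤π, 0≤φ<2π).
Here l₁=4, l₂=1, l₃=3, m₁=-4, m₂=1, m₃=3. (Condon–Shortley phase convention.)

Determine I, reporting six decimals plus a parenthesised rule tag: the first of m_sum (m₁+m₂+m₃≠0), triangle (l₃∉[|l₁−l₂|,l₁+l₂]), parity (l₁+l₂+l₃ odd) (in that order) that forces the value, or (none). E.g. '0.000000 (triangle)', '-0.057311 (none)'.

0.325735 (none)

Rules hold: Σm=0, L=8 even, 3≤3≤5.
N = 9·3·7 = 189
Δ = 2!·6!·0!/9! = 1/252
Racah Σ t=1..1: t=1:−1/36 = -1/36
⇒ 3j(4 1 3; 0 0 0)² = 4/63, sgn +1
Racah Σ t=2..2: t=2:+1/1440 = 1/1440
⇒ 3j(4 1 3; -4 1 3)² = 1/9, sgn +1
4πI² = N·(3j₀)²·(3jₘ)² = 4/3
I = +1·√(1.33333/4π) = 0.32573501
No selection rule forces the value: the integral is nonzero (none).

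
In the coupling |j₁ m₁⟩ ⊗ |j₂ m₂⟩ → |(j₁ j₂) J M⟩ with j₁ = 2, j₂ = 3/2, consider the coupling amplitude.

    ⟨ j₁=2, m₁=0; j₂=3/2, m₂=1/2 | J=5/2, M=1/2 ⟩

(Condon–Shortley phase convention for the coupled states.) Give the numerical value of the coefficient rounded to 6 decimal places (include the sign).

-0.292770  (= −√(3/35))

triangle: 1!·3!·2!/7! = 12/5040
(j±m)!: 2!·2!·2!·1!·3!·2! = 96
prefactor² = (2J+1)·Δ·N² = 48/35
  k=0: +1/(0!·1!·2!·2!·1!·0!) = 1/4
  k=1: −1/(1!·0!·1!·1!·2!·1!) = -1/2
Σ = -1/4  ⇒  CG² = 48/35·(-1/4)² = 3/35
CG = −√(3/35) = -0.292770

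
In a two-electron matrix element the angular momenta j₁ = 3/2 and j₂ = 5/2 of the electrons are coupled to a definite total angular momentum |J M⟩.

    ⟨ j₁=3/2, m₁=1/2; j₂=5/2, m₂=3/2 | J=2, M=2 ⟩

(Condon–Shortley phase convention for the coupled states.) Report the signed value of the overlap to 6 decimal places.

-0.617213

j₁+j₂−J=2  J+j₁−j₂=1  J−j₁+j₂=3  j₁+j₂+J+1=7
(j₁±m₁, j₂±m₂, J±M) = (2,1,4,1,4,0)
P² = 96/7
sum k=1..1:
  [1] −1/6 = -1/6
S = -1/6
C² = P²·S² = 8/21 ; C = -0.617213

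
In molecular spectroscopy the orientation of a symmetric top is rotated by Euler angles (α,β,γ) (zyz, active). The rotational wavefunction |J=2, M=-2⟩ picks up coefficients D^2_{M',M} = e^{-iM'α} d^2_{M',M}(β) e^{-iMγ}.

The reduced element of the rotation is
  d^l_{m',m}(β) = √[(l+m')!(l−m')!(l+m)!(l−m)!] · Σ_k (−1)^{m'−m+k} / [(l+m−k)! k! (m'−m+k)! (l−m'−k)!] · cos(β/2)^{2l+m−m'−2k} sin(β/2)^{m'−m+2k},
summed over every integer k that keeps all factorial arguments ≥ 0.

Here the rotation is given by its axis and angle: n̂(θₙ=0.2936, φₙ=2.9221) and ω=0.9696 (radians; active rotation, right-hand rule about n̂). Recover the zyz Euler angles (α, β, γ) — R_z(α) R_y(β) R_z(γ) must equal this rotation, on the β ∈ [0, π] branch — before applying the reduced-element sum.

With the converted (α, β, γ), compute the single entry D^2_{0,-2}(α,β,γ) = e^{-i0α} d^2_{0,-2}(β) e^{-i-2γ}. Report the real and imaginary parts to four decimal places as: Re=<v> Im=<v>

Re=-0.0086 Im=-0.0429

Axis–angle → zyz. n̂ = (sinθₙcosφₙ, sinθₙsinφₙ, cosθₙ) = (-0.282457, +0.063012, +0.957208), ω = 0.9696.
R = I cosω + sinω [n̂]ₓ + (1−cosω) n̂n̂ᵀ gives
  R = [+0.600284, -0.797102, -0.065477; +0.781640, +0.567354, +0.259130; -0.169404, -0.206731, +0.963620]
β = atan2(√(R₁₃²+R₂₃²), R₃₃) = 0.270564; α = atan2(R₂₃, R₁₃) mod 2π = 1.818296; γ = atan2(R₃₂, −R₃₁) mod 2π = 5.398874
Split into d^2_{0,-2}(β=0.2706) × two z-phases.
c=cos(0.270564/2)=0.990863, s=sin(0.270564/2)=0.134870; N=√[2·2·1·24]=9.797959
The bounds max(0,m−m')=0 and min(l+m,l−m')=0 give 1 term
  k=0: (−1)^2·9.7980/(4)·0.9909^2·0.1349^2 = +0.043745
d^2_{0,-2}(0.2706) = +0.043745
Attach z-rotation phases: D = e^{-i(0)(1.8183)}·(+0.043745)·e^{-i(-2)(5.3989)} = -0.008598-0.042892i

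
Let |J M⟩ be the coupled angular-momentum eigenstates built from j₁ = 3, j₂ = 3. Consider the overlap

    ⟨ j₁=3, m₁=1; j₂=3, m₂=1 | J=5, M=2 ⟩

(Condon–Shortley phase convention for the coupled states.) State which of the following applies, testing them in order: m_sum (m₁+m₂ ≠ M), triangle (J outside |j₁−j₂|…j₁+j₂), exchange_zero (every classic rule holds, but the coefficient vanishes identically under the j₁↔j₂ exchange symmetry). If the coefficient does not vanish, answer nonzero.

exchange_zero

m-sum: m₁+m₂ = 1+1 = 2, M = 2  ✓
triangle: |j₁−j₂| = 0 ≤ J = 5 ≤ j₁+j₂ = 6  ✓
exchange: j₁=j₂ and m₁=m₂, and (−1)^(j₁+j₂−J) = (−1)^1 = −1 forces ⟨j₁m₁;j₂m₂|JM⟩ = −⟨j₂m₂;j₁m₁|JM⟩ = −⟨j₁m₁;j₂m₂|JM⟩ ⇒ the coefficient vanishes identically
Racah sum check: Σ_k collapses to 0 ⇒ CG = 0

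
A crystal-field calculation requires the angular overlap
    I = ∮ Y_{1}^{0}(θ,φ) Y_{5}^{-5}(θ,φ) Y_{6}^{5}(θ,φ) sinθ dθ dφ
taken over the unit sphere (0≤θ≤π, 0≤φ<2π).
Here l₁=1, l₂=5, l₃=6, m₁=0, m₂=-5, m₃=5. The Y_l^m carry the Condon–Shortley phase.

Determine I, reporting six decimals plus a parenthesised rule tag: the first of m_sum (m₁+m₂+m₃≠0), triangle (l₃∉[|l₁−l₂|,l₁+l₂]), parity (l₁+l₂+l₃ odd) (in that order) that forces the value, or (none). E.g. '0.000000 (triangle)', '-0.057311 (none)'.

m-sum 0 ✓  L=12 even ✓  4≤6≤6 ✓
Π(2lᵢ+1) = 3×11×13 = 429
triangle coeff Δ(1,5,6) = 1/858
Σ_t [0,0]: t=0:+1/14400 = 1/14400
(3j)²=6/143 [(1 5 6; 0 0 0)], sign=+1
Σ_t [0,0]: t=0:+1/3628800 = 1/3628800
(3j)²=1/78 [(1 5 6; 0 -5 5)], sign=-1
⇒ 4πI² = 3/13
I = (-1)√(3/13/(4π)) = -0.13551395
No selection rule forces the value: the integral is nonzero (none).

-0.135514 (none)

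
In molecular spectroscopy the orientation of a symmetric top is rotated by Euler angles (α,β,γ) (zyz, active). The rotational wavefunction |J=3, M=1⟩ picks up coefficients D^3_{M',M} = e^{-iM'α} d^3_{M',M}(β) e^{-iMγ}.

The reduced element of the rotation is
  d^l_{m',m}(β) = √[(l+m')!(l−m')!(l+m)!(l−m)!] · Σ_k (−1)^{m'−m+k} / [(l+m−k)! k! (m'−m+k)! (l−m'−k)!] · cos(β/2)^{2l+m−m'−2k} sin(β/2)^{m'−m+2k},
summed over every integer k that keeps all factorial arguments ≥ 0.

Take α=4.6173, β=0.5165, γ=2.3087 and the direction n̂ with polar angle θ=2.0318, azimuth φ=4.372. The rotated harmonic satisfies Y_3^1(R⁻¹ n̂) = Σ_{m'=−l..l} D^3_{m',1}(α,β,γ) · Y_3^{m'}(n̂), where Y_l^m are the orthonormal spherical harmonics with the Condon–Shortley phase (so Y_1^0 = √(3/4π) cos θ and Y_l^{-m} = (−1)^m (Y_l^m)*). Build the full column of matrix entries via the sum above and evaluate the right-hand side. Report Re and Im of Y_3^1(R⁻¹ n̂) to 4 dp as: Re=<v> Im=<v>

Need the full column D^3_{m',1} for m'=−3..3 at α=4.6173, β=0.5165, γ=2.3087.
cos(β/2)=0.966838, sin(β/2)=0.255389
d^3_{-3,1}: single k=4 term ⇒ +0.015401;  D = +0.008019-0.013149i
d^3_{-2,1}: k∈[3..4] ⇒ +0.095213 -0.003322 = +0.091892;  D = +0.073557+0.055077i
d^3_{-1,1}: k∈[2..4] ⇒ +0.341957 -0.031813 +0.000277 = +0.310421;  D = -0.208809+0.229695i
d^3_{0,1}: k∈[1..3] ⇒ +0.747416 -0.156452 +0.003639 = +0.594603;  D = -0.400012-0.439935i
d^3_{1,1}: k∈[0..2] ⇒ +0.816814 -0.455942 +0.023860 = +0.384732;  D = +0.307944-0.230628i
d^3_{2,1}: k∈[0..1] ⇒ -0.682294 +0.095213 = -0.587081;  D = -0.305720-0.501197i
d^3_{3,1}: single k=0 term ⇒ +0.220732;  D = -0.198504+0.096535i
Y_3^{m'}(θ=2.0318,φ=4.372) and Σ D·Y over m':
  (+0.0080-0.0131i)·(+0.2556-0.1566i)  (+0.0736+0.0551i)·(+0.2834+0.2295i)  (-0.2088+0.2297i)·(+0.0010-0.0029i)  (-0.4000-0.4399i)·(+0.3338+0.0000i)  (+0.3079-0.2306i)·(-0.0010-0.0029i)  (-0.3057-0.5012i)·(+0.2834-0.2295i)  (-0.1985+0.0965i)·(-0.2556-0.1566i)
Y_3^1(R⁻¹ n̂) = -0.261665-0.184228i

Re=-0.2617 Im=-0.1842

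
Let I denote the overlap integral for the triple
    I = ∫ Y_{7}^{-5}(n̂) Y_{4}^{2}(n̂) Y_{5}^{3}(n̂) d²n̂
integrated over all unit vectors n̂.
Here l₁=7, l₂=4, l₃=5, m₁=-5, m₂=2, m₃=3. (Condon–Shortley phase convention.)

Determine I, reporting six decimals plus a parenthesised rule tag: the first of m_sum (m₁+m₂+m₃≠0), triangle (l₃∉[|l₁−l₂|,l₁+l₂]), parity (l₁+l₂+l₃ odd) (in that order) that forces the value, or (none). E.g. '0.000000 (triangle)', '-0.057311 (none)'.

m-sum 0 ✓  L=16 even ✓  3≤5≤11 ✓
Π(2lᵢ+1) = 15×9×11 = 1485
triangle coeff Δ(7,4,5) = 1/6126120
Σ_t [2,4]: t=2:+1/69120 t=3:−1/20736 t=4:+1/69120 = -1/51840
(3j)²=280/21879 [(7 4 5; 0 0 0)], sign=+1
Σ_t [4,6]: t=4:+1/3870720 t=5:−1/604800 t=6:+1/2073600 = -53/58060800
(3j)²=2809/185640 [(7 4 5; -5 2 3)], sign=-1
⇒ 4πI² = 14045/48841
I = (-1)√(14045/48841/(4π)) = -0.15127378
No selection rule forces the value: the integral is nonzero (none).

-0.151274 (none)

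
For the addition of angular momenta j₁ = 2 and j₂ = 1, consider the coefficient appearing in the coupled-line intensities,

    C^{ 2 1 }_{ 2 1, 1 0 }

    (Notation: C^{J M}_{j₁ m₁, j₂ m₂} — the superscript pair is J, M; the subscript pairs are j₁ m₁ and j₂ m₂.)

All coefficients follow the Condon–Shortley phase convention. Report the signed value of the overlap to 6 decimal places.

triangle: 1!*3!*1!/6! = 6/720
(j±m)!: 3!*1!*1!*1!*3!*1! = 36
prefactor² = (2J+1)*Δ*N² = 3/2
  k=0: +1/(0!*1!*1!*1!*2!*0!) = 1/2
  k=1: −1/(1!*0!*0!*0!*3!*1!) = -1/6
Σ = 1/3  ⇒  CG² = 3/2*(1/3)² = 1/6
CG = +√(1/6) = +0.408248

+√(1/6) = +0.408248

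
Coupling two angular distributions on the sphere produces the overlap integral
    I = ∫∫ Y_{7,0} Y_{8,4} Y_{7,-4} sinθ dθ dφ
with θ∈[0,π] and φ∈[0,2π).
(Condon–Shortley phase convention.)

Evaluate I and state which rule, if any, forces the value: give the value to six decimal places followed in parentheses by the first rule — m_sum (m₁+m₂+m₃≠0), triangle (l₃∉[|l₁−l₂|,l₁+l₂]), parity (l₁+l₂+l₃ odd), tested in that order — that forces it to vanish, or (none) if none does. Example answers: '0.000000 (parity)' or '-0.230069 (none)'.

-0.069358 (none)

m-sum 0 ✓  L=22 even ✓  1≤7≤15 ✓
Π(2lᵢ+1) = 15×17×15 = 3825
triangle coeff Δ(7,8,7) = 1/22086194130
Σ_t [1,7]: t=1:−1/18289152000 t=2:+1/248832000 t=3:−1/24883200 t=4:+1/11943936 t=5:−1/24883200 t=6:+1/248832000 t=7:−1/18289152000 = 11/975421440
(3j)²=1750/289731 [(7 8 7; 0 0 0)], sign=-1
Σ_t [4,7]: t=4:+1/836075520 t=5:−1/174182400 t=6:+1/248832000 t=7:−1/2612736000 = -19/20901888000
(3j)²=133/50830 [(7 8 7; 0 4 -4)], sign=+1
⇒ 4πI² = 91875/1519817
I = (-1)√(91875/1519817/(4π)) = -0.06935824
No selection rule forces the value: the integral is nonzero (none).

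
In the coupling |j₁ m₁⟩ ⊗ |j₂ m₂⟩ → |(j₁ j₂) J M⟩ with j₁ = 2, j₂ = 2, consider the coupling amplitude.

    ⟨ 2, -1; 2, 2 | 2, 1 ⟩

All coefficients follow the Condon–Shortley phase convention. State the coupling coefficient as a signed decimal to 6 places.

+√(3/7) = +0.654654

triangle: 2!*2!*2!/7! = 8/5040
(j±m)!: 1!*3!*4!*0!*3!*1! = 864
prefactor² = (2J+1)*Δ*N² = 48/7
  k=2: +1/(2!*0!*1!*2!*1!*0!) = 1/4
Σ = 1/4  ⇒  CG² = 48/7*(1/4)² = 3/7
CG = +√(3/7) = +0.654654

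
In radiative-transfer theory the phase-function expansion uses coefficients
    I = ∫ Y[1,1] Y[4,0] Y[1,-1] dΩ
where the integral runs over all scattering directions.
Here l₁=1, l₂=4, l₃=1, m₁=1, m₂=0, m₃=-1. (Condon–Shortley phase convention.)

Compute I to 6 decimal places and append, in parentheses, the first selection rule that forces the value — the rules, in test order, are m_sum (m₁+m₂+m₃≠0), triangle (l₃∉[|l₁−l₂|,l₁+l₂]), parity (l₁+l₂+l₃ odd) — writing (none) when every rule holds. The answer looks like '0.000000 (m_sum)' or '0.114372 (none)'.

l₃=1 ∉ [3,5] — triangle fails ⇒ I = 0

0.000000 (triangle)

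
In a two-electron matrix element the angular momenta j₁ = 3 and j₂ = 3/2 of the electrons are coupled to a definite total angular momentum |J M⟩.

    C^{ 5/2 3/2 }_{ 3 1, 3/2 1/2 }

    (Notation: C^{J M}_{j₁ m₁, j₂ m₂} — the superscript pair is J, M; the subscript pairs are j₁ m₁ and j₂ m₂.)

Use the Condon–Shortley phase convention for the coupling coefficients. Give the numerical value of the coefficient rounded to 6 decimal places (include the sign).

j₁+j₂−J=2  J+j₁−j₂=4  J−j₁+j₂=1  j₁+j₂+J+1=8
(j₁±m₁, j₂±m₂, J±M) = (4,2,2,1,4,1)
P² = 576/35
sum k=1..2:
  [1] −1/6 = -1/6
  [2] +1/48 = 1/48
S = -7/48
C² = P²·S² = 7/20 ; C = -0.591608

−√(7/20) = -0.591608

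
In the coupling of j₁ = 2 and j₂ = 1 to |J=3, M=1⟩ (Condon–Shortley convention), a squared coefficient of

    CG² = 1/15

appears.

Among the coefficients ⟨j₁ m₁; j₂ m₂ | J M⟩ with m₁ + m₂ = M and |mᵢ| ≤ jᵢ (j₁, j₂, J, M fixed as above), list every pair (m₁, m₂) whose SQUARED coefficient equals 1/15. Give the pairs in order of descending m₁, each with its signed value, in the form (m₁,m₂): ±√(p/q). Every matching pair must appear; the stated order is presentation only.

Admissible pairs with m₁+m₂ = M = 1: (0,1), (1,0), (2,-1)
  (m₁,m₂)=(2,-1): CG² = 1/15, CG = +√(1/15)   ← matches the target
  (m₁,m₂)=(1,0): CG² = 8/15, CG = +√(8/15)
  (m₁,m₂)=(0,1): CG² = 2/5, CG = +√(2/5)
Pairs with CG² = 1/15: (2,-1): +√(1/15)

(2,-1): +√(1/15)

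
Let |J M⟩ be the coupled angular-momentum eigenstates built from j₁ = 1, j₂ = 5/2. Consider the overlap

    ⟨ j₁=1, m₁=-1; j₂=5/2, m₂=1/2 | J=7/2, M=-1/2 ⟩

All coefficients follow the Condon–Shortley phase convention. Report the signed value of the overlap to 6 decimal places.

√[8·0!2!5!/8! · 0!2!3!2!3!4!] = √(1152/7)
  +(−1)^0/∏(0,0,2,3,0,2)! = 1/24  (running 1/24)
⟨..|..⟩ = √(1152/7)·(1/24) = +0.534522

+0.534522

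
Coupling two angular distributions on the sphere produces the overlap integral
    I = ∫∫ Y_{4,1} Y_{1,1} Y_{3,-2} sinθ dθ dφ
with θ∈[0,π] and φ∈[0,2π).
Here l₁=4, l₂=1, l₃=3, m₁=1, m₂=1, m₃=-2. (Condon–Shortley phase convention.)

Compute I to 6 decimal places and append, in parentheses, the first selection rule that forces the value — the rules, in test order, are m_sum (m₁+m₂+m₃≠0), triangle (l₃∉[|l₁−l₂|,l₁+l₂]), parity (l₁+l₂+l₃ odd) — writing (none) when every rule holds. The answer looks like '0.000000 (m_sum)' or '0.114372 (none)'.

-0.106622 (none)

m-sum 0 ✓  L=8 even ✓  3≤3≤5 ✓
Π(2lᵢ+1) = 9×3×7 = 189
triangle coeff Δ(4,1,3) = 1/252
Σ_t [1,1]: t=1:−1/36 = -1/36
(3j)²=4/63 [(4 1 3; 0 0 0)], sign=+1
Σ_t [2,2]: t=2:+1/240 = 1/240
(3j)²=1/84 [(4 1 3; 1 1 -2)], sign=-1
⇒ 4πI² = 1/7
I = (-1)√(1/7/(4π)) = -0.10662181
No selection rule forces the value: the integral is nonzero (none).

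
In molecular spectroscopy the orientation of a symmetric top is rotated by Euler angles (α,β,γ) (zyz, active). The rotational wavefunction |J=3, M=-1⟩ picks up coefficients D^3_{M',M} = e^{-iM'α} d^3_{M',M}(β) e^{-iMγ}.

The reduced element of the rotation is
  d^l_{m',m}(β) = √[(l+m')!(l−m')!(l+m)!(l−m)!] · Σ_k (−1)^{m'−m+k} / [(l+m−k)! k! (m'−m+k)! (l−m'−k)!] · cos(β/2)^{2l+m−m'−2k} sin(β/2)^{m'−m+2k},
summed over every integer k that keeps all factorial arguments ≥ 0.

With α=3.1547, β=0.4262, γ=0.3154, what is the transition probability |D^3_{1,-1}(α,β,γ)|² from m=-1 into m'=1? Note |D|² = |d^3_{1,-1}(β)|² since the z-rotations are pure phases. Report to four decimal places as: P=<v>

First d^3_{1,-1}(β=0.4262), then the phase factors e^{-i(1)α} and e^{-i(-1)γ}:
Half-angle: c=0.977380, s=0.211491. N=√(24·2·2·24)=48.000000
Admissible k: 0..2 (factorial args all ≥0)
  k=0: (−1)^2·48.0000/(8)·0.9774^4·0.2115^2 = +0.244900
  k=1: (−1)^3·48.0000/(6)·0.9774^2·0.2115^4 = -0.015289
  k=2: (−1)^4·48.0000/(48)·0.9774^0·0.2115^6 = +0.000089
d^3_{1,-1}(0.4262) = +0.244900 -0.015289 +0.000089 = +0.229700
|D^3_{1,-1}|² = |d^3_{1,-1}(β)|² = (+0.229700)² = 0.052762 (the z-rotation phases have unit modulus)

P=0.0528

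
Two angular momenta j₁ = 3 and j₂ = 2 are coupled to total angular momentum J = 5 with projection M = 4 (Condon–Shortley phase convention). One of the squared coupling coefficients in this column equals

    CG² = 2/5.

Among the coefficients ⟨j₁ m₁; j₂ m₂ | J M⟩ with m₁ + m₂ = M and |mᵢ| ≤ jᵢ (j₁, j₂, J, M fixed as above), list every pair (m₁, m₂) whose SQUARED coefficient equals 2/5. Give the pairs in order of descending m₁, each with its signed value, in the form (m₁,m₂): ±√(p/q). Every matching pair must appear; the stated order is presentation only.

(3,1): +√(2/5)

Admissible pairs with m₁+m₂ = M = 4: (2,2), (3,1)
  (m₁,m₂)=(3,1): CG² = 2/5, CG = +√(2/5)   ← matches the target
  (m₁,m₂)=(2,2): CG² = 3/5, CG = +√(3/5)
Pairs with CG² = 2/5: (3,1): +√(2/5)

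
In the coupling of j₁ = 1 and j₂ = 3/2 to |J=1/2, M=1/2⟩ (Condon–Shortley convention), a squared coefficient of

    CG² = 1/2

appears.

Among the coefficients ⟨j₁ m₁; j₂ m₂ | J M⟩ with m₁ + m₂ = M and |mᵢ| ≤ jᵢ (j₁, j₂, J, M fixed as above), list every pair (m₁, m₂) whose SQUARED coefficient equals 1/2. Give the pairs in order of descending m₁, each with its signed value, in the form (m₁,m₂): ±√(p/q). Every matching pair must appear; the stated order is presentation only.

Admissible pairs with m₁+m₂ = M = 1/2: (-1,3/2), (0,1/2), (1,-1/2)
  (m₁,m₂)=(1,-1/2): CG² = 1/6, CG = +√(1/6)
  (m₁,m₂)=(0,1/2): CG² = 1/3, CG = −√(1/3)
  (m₁,m₂)=(-1,3/2): CG² = 1/2, CG = +√(1/2)   ← matches the target
Pairs with CG² = 1/2: (-1,3/2): +√(1/2)

(-1,3/2): +√(1/2)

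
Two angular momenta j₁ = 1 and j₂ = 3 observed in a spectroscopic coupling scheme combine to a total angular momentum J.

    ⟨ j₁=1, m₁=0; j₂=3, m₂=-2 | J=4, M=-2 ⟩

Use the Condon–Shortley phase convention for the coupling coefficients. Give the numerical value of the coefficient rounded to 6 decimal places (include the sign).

triangle: 0!*2!*6!/9! = 1440/362880
(j±m)!: 1!*1!*1!*5!*2!*6! = 172800
prefactor² = (2J+1)*Δ*N² = 43200/7
  k=0: +1/(0!*0!*1!*1!*1!*5!) = 1/120
Σ = 1/120  ⇒  CG² = 43200/7*(1/120)² = 3/7
CG = +√(3/7) = +0.654654

+0.654654  (= +√(3/7))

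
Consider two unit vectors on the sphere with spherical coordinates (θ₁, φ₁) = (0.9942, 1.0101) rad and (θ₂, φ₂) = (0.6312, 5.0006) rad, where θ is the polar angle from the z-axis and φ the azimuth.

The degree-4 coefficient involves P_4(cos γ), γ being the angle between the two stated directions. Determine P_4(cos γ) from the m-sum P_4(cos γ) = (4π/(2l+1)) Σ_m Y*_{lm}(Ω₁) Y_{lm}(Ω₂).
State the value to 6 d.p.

Expand P_4 via completeness: Σ_{m} conj(Y_{4,m}) at Ω₁ times Y_{4,m} at Ω₂ —
  m=-4: Y*=(-0.136070, -0.171050)  Y=(0.021782, -0.049045)  product (-0.011353, 0.002948)
  m=-3: Y*=(-0.399544, 0.044651)  Y=(-0.157996, -0.134752)  product (0.069143, 0.046785)
  m=-2: Y*=(-0.110355, 0.228801)  Y=(-0.347934, 0.226180)  product (-0.013354, -0.104568)
  m=-1: Y*=(-0.105723, -0.168370)  Y=(0.100089, 0.337606)  product (0.046261, -0.052545)
  m=+0: Y*=(-0.298808, -0.000000)  Y=(-0.178251, 0.000000)  product (0.053263, 0.000000)
  m=+1: Y*=(0.105723, -0.168370)  Y=(-0.100089, 0.337606)  product (0.046261, 0.052545)
  m=+2: Y*=(-0.110355, -0.228801)  Y=(-0.347934, -0.226180)  product (-0.013354, 0.104568)
  m=+3: Y*=(0.399544, 0.044651)  Y=(0.157996, -0.134752)  product (0.069143, -0.046785)
  m=+4: Y*=(-0.136070, 0.171050)  Y=(0.021782, 0.049045)  product (-0.011353, -0.002948)
Total Σ_m = (0.234657, 0.000000). Multiply by 1.396263: (0.327644, 0.000000). P_4(cos γ) = 0.327644

0.327644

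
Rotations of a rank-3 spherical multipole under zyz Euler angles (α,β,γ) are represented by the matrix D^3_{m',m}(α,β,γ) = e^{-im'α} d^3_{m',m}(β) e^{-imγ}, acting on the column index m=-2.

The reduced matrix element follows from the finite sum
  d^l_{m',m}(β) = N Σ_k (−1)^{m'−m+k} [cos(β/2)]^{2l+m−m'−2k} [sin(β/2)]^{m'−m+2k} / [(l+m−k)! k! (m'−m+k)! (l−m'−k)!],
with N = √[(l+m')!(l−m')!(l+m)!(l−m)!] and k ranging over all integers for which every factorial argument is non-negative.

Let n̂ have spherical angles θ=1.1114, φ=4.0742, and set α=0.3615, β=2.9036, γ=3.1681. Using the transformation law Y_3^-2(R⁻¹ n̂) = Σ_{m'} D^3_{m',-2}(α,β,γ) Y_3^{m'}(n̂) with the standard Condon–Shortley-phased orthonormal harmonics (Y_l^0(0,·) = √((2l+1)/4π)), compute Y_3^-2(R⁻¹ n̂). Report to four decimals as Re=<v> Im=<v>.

Need the full column D^3_{m',-2} for m'=−3..3 at α=0.3615, β=2.9036, γ=3.1681.
cos(β/2)=0.118716, sin(β/2)=0.992928
d^3_{-3,-2}: single k=1 term ⇒ +0.000057;  D = +0.000024+0.000052i
d^3_{-2,-2}: k∈[0..1] ⇒ +0.000003 -0.000979 = -0.000976;  D = -0.000697-0.000684i
d^3_{-1,-2}: k∈[0..1] ⇒ -0.000074 +0.010359 = +0.010285;  D = +0.009414+0.004142i
d^3_{0,-2}: k∈[0..1] ⇒ +0.001073 -0.075032 = -0.073960;  D = -0.073856-0.003919i
d^3_{1,-2}: k∈[0..1] ⇒ -0.010359 +0.362324 = +0.351966;  D = +0.335351-0.106862i
d^3_{2,-2}: k∈[0..1] ⇒ +0.068495 -0.958313 = -0.889818;  D = -0.697467+0.552554i
d^3_{3,-2}: single k=0 term ⇒ -0.280655;  D = -0.144129+0.240820i
Y_3^{m'}(θ=1.1114,φ=4.0742) and Σ D·Y over m':
  (+0.0000+0.0001i)·(+0.2829+0.1013i)  (-0.0007-0.0007i)·(-0.1056-0.3484i)  (+0.0094+0.0041i)·(+0.0029-0.0039i)  (-0.0739-0.0039i)·(-0.3337+0.0000i)  (+0.3354-0.1069i)·(-0.0029-0.0039i)  (-0.6975+0.5526i)·(-0.1056+0.3484i)  (-0.1441+0.2408i)·(-0.2829+0.1013i)
Y_3^-2(R⁻¹ n̂) = -0.079314-0.383477i

Re=-0.0793 Im=-0.3835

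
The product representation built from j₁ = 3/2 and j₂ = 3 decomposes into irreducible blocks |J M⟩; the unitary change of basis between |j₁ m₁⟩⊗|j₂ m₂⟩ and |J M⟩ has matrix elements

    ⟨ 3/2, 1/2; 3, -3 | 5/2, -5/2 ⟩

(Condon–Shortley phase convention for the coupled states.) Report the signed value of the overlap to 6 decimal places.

+0.731925  (= +√(15/28))

triangle: 2!·1!·4!/8! = 48/40320
(j±m)!: 2!·1!·0!·6!·0!·5! = 172800
prefactor² = (2J+1)·Δ·N² = 8640/7
  k=0: +1/(0!·2!·1!·0!·0!·4!) = 1/48
Σ = 1/48  ⇒  CG² = 8640/7·(1/48)² = 15/28
CG = +√(15/28) = +0.731925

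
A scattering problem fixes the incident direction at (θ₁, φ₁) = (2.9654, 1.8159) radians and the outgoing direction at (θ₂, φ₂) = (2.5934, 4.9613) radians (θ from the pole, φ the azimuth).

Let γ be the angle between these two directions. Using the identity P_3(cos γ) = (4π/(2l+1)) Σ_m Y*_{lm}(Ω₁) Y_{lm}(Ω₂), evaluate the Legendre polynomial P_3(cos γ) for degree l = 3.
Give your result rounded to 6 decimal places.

Addition theorem: P_3(cos γ) = (4π/7) Σ_m Y*_{lm}(Ω₁) Y_{lm}(Ω₂), m = −3…3:
  [-3]  conj(Y_{3,-3})(Ω₁) = 0.00151 - 0.00167j ; Y_{3,-3}(Ω₂) = -0.04011 - 0.04334j ; Δ = -0.00013 + 0.00000j
  [-2]  conj(Y_{3,-2})(Ω₁) = 0.02727 + 0.01455j ; Y_{3,-2}(Ω₂) = 0.20814 - 0.11312j ; Δ = 0.00732 - 0.00006j
  [-1]  conj(Y_{3,-1})(Ω₁) = -0.05287 + 0.21138j ; Y_{3,-1}(Ω₂) = 0.10962 + 0.43127j ; Δ = -0.09696 + 0.00037j
  [+0]  conj(Y_{3,0})(Ω₁) = -0.67836 + 0.00000j ; Y_{3,0}(Ω₂) = -0.20448 + 0.00000j ; Δ = 0.13871 + 0.00000j
  [+1]  conj(Y_{3,1})(Ω₁) = 0.05287 + 0.21138j ; Y_{3,1}(Ω₂) = -0.10962 + 0.43127j ; Δ = -0.09696 - 0.00037j
  [+2]  conj(Y_{3,2})(Ω₁) = 0.02727 - 0.01455j ; Y_{3,2}(Ω₂) = 0.20814 + 0.11312j ; Δ = 0.00732 + 0.00006j
  [+3]  conj(Y_{3,3})(Ω₁) = -0.00151 - 0.00167j ; Y_{3,3}(Ω₂) = 0.04011 - 0.04334j ; Δ = -0.00013 - 0.00000j
Σ over m = -0.04082 + 0.00000j; ×(4π/7) → -0.07328 + 0.00000j. Real part: -0.073276

-0.073276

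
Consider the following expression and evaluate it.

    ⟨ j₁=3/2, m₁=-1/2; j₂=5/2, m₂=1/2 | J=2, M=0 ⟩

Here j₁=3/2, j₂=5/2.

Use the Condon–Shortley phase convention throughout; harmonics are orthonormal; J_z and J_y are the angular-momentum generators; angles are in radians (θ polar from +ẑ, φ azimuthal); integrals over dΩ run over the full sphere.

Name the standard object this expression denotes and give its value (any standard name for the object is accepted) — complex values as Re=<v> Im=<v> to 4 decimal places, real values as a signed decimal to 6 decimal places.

This is a Clebsch–Gordan (vector-coupling) coefficient.
√[5·2!1!3!/7! · 1!2!3!2!2!2!] = √(8/7)
  +(−1)^1/∏(1,1,1,2,0,1)! = -1/2  (running -1/2)
  +(−1)^2/∏(2,0,0,1,1,2)! = 1/4  (running -1/4)
⟨..|..⟩ = √(8/7)·(-1/4) = -0.267261

Clebsch–Gordan coefficient, −√(1/14) ≈ -0.267261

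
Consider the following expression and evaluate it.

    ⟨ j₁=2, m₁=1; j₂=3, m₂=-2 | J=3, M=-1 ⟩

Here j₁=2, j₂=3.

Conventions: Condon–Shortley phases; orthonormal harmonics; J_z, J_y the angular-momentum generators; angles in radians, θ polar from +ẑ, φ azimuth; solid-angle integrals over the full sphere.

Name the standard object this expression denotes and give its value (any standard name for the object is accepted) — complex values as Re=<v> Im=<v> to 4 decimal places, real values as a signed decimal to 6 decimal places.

Clebsch–Gordan coefficient, +√(1/4) ≈ +0.500000

This is a Clebsch–Gordan (vector-coupling) coefficient.
j₁+j₂−J=2  J+j₁−j₂=2  J−j₁+j₂=4  j₁+j₂+J+1=9
(j₁±m₁, j₂±m₂, J±M) = (3,1,1,5,2,4)
P² = 64
sum k=0..1:
  [0] +1/12 = 1/12
  [1] −1/48 = -1/48
S = 1/16
C² = P²·S² = 1/4 ; C = +0.500000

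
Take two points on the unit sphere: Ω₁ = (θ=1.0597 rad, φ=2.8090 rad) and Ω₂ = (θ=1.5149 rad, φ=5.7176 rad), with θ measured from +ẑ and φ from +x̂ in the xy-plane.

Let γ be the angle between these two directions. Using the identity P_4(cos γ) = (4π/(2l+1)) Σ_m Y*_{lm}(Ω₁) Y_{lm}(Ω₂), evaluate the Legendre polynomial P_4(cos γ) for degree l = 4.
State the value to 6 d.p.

-0.168504

Term-by-term m-sum for l=4 (normalisation 4π/9 = 1.396263):
  m=-4: (+0.060984-0.248744i) × (-0.280457+0.338742i) = +0.067156+0.090420i  (running Σ = +0.067156+0.090420i)
  m=-3: (-0.220250+0.341348i) × (-0.008744+0.069049i) = -0.021644-0.018193i  (running Σ = +0.045513+0.072227i)
  m=-2: (+0.135109-0.105986i) × (-0.138828-0.295176i) = -0.050041-0.025167i  (running Σ = -0.004529+0.047060i)
  m=-1: (+0.252817-0.087329i) × (-0.066351-0.042117i) = -0.020453-0.004854i  (running Σ = -0.024982+0.042206i)
  m=0: (-0.229989-0.000000i) × (+0.307488+0.000000i) = -0.070719-0.000000i  (running Σ = -0.095700+0.042206i)
  m=1: (-0.252817-0.087329i) × (+0.066351-0.042117i) = -0.020453+0.004854i  (running Σ = -0.116153+0.047060i)
  m=2: (+0.135109+0.105986i) × (-0.138828+0.295176i) = -0.050041+0.025167i  (running Σ = -0.166195+0.072227i)
  m=3: (+0.220250+0.341348i) × (+0.008744+0.069049i) = -0.021644+0.018193i  (running Σ = -0.187838+0.090420i)
  m=4: (+0.060984+0.248744i) × (-0.280457-0.338742i) = +0.067156-0.090420i  (running Σ = -0.120682+0.000000i)
Σ over m = -0.120682+0.000000i; ×(4π/9) → -0.168504+0.000000i. Real part: -0.168504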